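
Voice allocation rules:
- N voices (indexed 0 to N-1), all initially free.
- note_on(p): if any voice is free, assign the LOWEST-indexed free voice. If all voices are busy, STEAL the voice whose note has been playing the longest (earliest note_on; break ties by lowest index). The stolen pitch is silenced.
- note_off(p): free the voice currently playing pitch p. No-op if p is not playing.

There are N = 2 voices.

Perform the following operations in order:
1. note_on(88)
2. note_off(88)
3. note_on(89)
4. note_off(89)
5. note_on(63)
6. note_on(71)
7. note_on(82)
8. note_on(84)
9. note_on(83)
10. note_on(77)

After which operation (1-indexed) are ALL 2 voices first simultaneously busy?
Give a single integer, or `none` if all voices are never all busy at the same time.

Op 1: note_on(88): voice 0 is free -> assigned | voices=[88 -]
Op 2: note_off(88): free voice 0 | voices=[- -]
Op 3: note_on(89): voice 0 is free -> assigned | voices=[89 -]
Op 4: note_off(89): free voice 0 | voices=[- -]
Op 5: note_on(63): voice 0 is free -> assigned | voices=[63 -]
Op 6: note_on(71): voice 1 is free -> assigned | voices=[63 71]
Op 7: note_on(82): all voices busy, STEAL voice 0 (pitch 63, oldest) -> assign | voices=[82 71]
Op 8: note_on(84): all voices busy, STEAL voice 1 (pitch 71, oldest) -> assign | voices=[82 84]
Op 9: note_on(83): all voices busy, STEAL voice 0 (pitch 82, oldest) -> assign | voices=[83 84]
Op 10: note_on(77): all voices busy, STEAL voice 1 (pitch 84, oldest) -> assign | voices=[83 77]

Answer: 6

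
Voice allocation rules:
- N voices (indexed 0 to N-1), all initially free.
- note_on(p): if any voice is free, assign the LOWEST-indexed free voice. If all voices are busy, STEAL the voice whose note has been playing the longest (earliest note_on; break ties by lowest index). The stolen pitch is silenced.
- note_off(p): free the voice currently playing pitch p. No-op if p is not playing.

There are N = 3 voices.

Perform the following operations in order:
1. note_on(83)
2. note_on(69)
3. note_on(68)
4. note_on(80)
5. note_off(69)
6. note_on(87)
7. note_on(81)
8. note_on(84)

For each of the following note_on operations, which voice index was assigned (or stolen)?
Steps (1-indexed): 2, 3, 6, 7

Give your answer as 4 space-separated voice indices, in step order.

Answer: 1 2 1 2

Derivation:
Op 1: note_on(83): voice 0 is free -> assigned | voices=[83 - -]
Op 2: note_on(69): voice 1 is free -> assigned | voices=[83 69 -]
Op 3: note_on(68): voice 2 is free -> assigned | voices=[83 69 68]
Op 4: note_on(80): all voices busy, STEAL voice 0 (pitch 83, oldest) -> assign | voices=[80 69 68]
Op 5: note_off(69): free voice 1 | voices=[80 - 68]
Op 6: note_on(87): voice 1 is free -> assigned | voices=[80 87 68]
Op 7: note_on(81): all voices busy, STEAL voice 2 (pitch 68, oldest) -> assign | voices=[80 87 81]
Op 8: note_on(84): all voices busy, STEAL voice 0 (pitch 80, oldest) -> assign | voices=[84 87 81]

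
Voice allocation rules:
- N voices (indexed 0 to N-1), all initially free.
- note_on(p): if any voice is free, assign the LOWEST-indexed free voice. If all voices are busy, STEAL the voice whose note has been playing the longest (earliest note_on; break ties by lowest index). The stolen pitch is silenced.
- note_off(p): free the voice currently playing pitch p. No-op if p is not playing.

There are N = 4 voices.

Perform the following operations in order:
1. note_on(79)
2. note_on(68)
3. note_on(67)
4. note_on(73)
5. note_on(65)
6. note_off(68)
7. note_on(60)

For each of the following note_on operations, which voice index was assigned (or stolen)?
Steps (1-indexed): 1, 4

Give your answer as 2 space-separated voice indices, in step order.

Op 1: note_on(79): voice 0 is free -> assigned | voices=[79 - - -]
Op 2: note_on(68): voice 1 is free -> assigned | voices=[79 68 - -]
Op 3: note_on(67): voice 2 is free -> assigned | voices=[79 68 67 -]
Op 4: note_on(73): voice 3 is free -> assigned | voices=[79 68 67 73]
Op 5: note_on(65): all voices busy, STEAL voice 0 (pitch 79, oldest) -> assign | voices=[65 68 67 73]
Op 6: note_off(68): free voice 1 | voices=[65 - 67 73]
Op 7: note_on(60): voice 1 is free -> assigned | voices=[65 60 67 73]

Answer: 0 3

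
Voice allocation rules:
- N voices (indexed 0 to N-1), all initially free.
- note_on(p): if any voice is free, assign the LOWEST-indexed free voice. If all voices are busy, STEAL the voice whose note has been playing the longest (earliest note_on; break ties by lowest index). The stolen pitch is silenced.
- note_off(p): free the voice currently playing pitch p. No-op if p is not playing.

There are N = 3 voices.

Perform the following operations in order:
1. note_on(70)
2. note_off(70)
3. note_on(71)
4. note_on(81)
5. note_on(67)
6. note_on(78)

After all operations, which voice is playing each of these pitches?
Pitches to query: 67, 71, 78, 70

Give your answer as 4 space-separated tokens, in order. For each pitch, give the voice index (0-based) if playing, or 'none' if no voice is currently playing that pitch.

Op 1: note_on(70): voice 0 is free -> assigned | voices=[70 - -]
Op 2: note_off(70): free voice 0 | voices=[- - -]
Op 3: note_on(71): voice 0 is free -> assigned | voices=[71 - -]
Op 4: note_on(81): voice 1 is free -> assigned | voices=[71 81 -]
Op 5: note_on(67): voice 2 is free -> assigned | voices=[71 81 67]
Op 6: note_on(78): all voices busy, STEAL voice 0 (pitch 71, oldest) -> assign | voices=[78 81 67]

Answer: 2 none 0 none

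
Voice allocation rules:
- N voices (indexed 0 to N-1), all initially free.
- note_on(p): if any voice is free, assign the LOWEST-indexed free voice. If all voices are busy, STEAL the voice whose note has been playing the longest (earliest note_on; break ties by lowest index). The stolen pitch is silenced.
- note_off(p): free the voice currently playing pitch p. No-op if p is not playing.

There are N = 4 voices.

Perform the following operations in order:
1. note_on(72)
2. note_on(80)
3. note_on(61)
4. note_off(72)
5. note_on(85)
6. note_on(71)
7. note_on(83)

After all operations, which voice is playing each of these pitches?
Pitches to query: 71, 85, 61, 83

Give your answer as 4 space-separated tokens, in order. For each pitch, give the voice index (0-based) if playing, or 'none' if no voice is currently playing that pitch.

Answer: 3 0 2 1

Derivation:
Op 1: note_on(72): voice 0 is free -> assigned | voices=[72 - - -]
Op 2: note_on(80): voice 1 is free -> assigned | voices=[72 80 - -]
Op 3: note_on(61): voice 2 is free -> assigned | voices=[72 80 61 -]
Op 4: note_off(72): free voice 0 | voices=[- 80 61 -]
Op 5: note_on(85): voice 0 is free -> assigned | voices=[85 80 61 -]
Op 6: note_on(71): voice 3 is free -> assigned | voices=[85 80 61 71]
Op 7: note_on(83): all voices busy, STEAL voice 1 (pitch 80, oldest) -> assign | voices=[85 83 61 71]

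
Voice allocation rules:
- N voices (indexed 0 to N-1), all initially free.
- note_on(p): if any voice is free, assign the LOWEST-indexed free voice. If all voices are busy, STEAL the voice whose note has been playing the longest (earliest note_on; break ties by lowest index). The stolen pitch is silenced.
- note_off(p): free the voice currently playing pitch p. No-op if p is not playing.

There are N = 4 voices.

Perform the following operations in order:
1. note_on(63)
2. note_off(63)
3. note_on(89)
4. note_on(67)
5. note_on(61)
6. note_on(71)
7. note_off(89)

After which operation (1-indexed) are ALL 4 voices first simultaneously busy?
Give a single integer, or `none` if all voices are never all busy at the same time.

Answer: 6

Derivation:
Op 1: note_on(63): voice 0 is free -> assigned | voices=[63 - - -]
Op 2: note_off(63): free voice 0 | voices=[- - - -]
Op 3: note_on(89): voice 0 is free -> assigned | voices=[89 - - -]
Op 4: note_on(67): voice 1 is free -> assigned | voices=[89 67 - -]
Op 5: note_on(61): voice 2 is free -> assigned | voices=[89 67 61 -]
Op 6: note_on(71): voice 3 is free -> assigned | voices=[89 67 61 71]
Op 7: note_off(89): free voice 0 | voices=[- 67 61 71]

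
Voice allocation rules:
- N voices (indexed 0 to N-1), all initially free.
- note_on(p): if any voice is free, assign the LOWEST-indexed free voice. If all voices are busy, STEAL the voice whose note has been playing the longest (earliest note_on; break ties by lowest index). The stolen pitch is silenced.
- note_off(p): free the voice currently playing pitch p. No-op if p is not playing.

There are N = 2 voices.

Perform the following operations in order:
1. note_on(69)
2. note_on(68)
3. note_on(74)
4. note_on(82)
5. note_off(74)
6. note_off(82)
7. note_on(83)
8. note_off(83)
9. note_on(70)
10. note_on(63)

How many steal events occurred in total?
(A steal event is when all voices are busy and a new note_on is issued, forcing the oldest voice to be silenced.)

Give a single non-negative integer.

Op 1: note_on(69): voice 0 is free -> assigned | voices=[69 -]
Op 2: note_on(68): voice 1 is free -> assigned | voices=[69 68]
Op 3: note_on(74): all voices busy, STEAL voice 0 (pitch 69, oldest) -> assign | voices=[74 68]
Op 4: note_on(82): all voices busy, STEAL voice 1 (pitch 68, oldest) -> assign | voices=[74 82]
Op 5: note_off(74): free voice 0 | voices=[- 82]
Op 6: note_off(82): free voice 1 | voices=[- -]
Op 7: note_on(83): voice 0 is free -> assigned | voices=[83 -]
Op 8: note_off(83): free voice 0 | voices=[- -]
Op 9: note_on(70): voice 0 is free -> assigned | voices=[70 -]
Op 10: note_on(63): voice 1 is free -> assigned | voices=[70 63]

Answer: 2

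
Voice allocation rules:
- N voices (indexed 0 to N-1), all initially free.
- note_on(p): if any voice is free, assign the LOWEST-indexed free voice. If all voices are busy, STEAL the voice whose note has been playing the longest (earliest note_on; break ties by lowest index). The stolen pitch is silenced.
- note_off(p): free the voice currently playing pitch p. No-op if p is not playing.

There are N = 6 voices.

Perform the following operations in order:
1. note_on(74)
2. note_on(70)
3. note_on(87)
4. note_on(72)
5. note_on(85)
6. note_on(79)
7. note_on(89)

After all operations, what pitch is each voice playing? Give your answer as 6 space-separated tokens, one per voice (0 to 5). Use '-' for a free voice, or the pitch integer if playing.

Op 1: note_on(74): voice 0 is free -> assigned | voices=[74 - - - - -]
Op 2: note_on(70): voice 1 is free -> assigned | voices=[74 70 - - - -]
Op 3: note_on(87): voice 2 is free -> assigned | voices=[74 70 87 - - -]
Op 4: note_on(72): voice 3 is free -> assigned | voices=[74 70 87 72 - -]
Op 5: note_on(85): voice 4 is free -> assigned | voices=[74 70 87 72 85 -]
Op 6: note_on(79): voice 5 is free -> assigned | voices=[74 70 87 72 85 79]
Op 7: note_on(89): all voices busy, STEAL voice 0 (pitch 74, oldest) -> assign | voices=[89 70 87 72 85 79]

Answer: 89 70 87 72 85 79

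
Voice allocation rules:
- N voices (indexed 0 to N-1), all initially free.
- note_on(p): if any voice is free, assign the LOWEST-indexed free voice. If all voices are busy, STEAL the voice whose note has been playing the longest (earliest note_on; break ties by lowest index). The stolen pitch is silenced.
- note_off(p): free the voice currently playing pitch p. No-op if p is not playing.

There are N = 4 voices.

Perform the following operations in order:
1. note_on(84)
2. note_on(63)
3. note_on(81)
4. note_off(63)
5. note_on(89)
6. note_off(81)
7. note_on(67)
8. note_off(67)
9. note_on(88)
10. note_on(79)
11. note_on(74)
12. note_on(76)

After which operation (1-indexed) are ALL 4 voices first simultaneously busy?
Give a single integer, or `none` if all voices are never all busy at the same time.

Answer: 10

Derivation:
Op 1: note_on(84): voice 0 is free -> assigned | voices=[84 - - -]
Op 2: note_on(63): voice 1 is free -> assigned | voices=[84 63 - -]
Op 3: note_on(81): voice 2 is free -> assigned | voices=[84 63 81 -]
Op 4: note_off(63): free voice 1 | voices=[84 - 81 -]
Op 5: note_on(89): voice 1 is free -> assigned | voices=[84 89 81 -]
Op 6: note_off(81): free voice 2 | voices=[84 89 - -]
Op 7: note_on(67): voice 2 is free -> assigned | voices=[84 89 67 -]
Op 8: note_off(67): free voice 2 | voices=[84 89 - -]
Op 9: note_on(88): voice 2 is free -> assigned | voices=[84 89 88 -]
Op 10: note_on(79): voice 3 is free -> assigned | voices=[84 89 88 79]
Op 11: note_on(74): all voices busy, STEAL voice 0 (pitch 84, oldest) -> assign | voices=[74 89 88 79]
Op 12: note_on(76): all voices busy, STEAL voice 1 (pitch 89, oldest) -> assign | voices=[74 76 88 79]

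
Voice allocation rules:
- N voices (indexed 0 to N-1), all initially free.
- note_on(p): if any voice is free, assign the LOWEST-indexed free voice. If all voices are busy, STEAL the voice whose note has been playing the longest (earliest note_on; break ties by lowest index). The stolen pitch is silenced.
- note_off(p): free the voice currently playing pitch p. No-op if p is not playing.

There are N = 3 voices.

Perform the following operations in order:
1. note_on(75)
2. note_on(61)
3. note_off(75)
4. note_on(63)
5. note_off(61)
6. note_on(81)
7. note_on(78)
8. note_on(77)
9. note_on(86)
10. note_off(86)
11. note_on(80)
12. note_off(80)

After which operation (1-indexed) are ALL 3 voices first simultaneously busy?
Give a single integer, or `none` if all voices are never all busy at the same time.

Op 1: note_on(75): voice 0 is free -> assigned | voices=[75 - -]
Op 2: note_on(61): voice 1 is free -> assigned | voices=[75 61 -]
Op 3: note_off(75): free voice 0 | voices=[- 61 -]
Op 4: note_on(63): voice 0 is free -> assigned | voices=[63 61 -]
Op 5: note_off(61): free voice 1 | voices=[63 - -]
Op 6: note_on(81): voice 1 is free -> assigned | voices=[63 81 -]
Op 7: note_on(78): voice 2 is free -> assigned | voices=[63 81 78]
Op 8: note_on(77): all voices busy, STEAL voice 0 (pitch 63, oldest) -> assign | voices=[77 81 78]
Op 9: note_on(86): all voices busy, STEAL voice 1 (pitch 81, oldest) -> assign | voices=[77 86 78]
Op 10: note_off(86): free voice 1 | voices=[77 - 78]
Op 11: note_on(80): voice 1 is free -> assigned | voices=[77 80 78]
Op 12: note_off(80): free voice 1 | voices=[77 - 78]

Answer: 7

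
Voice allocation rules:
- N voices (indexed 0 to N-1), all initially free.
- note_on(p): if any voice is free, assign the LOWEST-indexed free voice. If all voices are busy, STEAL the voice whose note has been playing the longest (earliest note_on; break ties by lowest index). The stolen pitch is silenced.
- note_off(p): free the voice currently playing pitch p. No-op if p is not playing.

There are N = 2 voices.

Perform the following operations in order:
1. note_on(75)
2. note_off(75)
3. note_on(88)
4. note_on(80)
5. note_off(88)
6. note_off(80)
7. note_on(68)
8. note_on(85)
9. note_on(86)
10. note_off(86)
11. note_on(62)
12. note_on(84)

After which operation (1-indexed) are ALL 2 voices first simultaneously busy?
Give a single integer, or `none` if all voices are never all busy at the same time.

Answer: 4

Derivation:
Op 1: note_on(75): voice 0 is free -> assigned | voices=[75 -]
Op 2: note_off(75): free voice 0 | voices=[- -]
Op 3: note_on(88): voice 0 is free -> assigned | voices=[88 -]
Op 4: note_on(80): voice 1 is free -> assigned | voices=[88 80]
Op 5: note_off(88): free voice 0 | voices=[- 80]
Op 6: note_off(80): free voice 1 | voices=[- -]
Op 7: note_on(68): voice 0 is free -> assigned | voices=[68 -]
Op 8: note_on(85): voice 1 is free -> assigned | voices=[68 85]
Op 9: note_on(86): all voices busy, STEAL voice 0 (pitch 68, oldest) -> assign | voices=[86 85]
Op 10: note_off(86): free voice 0 | voices=[- 85]
Op 11: note_on(62): voice 0 is free -> assigned | voices=[62 85]
Op 12: note_on(84): all voices busy, STEAL voice 1 (pitch 85, oldest) -> assign | voices=[62 84]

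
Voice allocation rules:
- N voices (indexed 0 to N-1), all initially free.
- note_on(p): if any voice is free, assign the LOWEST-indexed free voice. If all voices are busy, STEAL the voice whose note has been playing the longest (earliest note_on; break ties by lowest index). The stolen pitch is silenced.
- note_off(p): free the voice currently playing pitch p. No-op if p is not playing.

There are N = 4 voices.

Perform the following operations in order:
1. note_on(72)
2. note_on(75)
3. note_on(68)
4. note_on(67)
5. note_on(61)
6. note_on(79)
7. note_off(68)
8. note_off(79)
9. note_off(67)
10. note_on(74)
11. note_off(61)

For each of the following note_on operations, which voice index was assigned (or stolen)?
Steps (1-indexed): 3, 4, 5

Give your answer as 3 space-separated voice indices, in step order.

Op 1: note_on(72): voice 0 is free -> assigned | voices=[72 - - -]
Op 2: note_on(75): voice 1 is free -> assigned | voices=[72 75 - -]
Op 3: note_on(68): voice 2 is free -> assigned | voices=[72 75 68 -]
Op 4: note_on(67): voice 3 is free -> assigned | voices=[72 75 68 67]
Op 5: note_on(61): all voices busy, STEAL voice 0 (pitch 72, oldest) -> assign | voices=[61 75 68 67]
Op 6: note_on(79): all voices busy, STEAL voice 1 (pitch 75, oldest) -> assign | voices=[61 79 68 67]
Op 7: note_off(68): free voice 2 | voices=[61 79 - 67]
Op 8: note_off(79): free voice 1 | voices=[61 - - 67]
Op 9: note_off(67): free voice 3 | voices=[61 - - -]
Op 10: note_on(74): voice 1 is free -> assigned | voices=[61 74 - -]
Op 11: note_off(61): free voice 0 | voices=[- 74 - -]

Answer: 2 3 0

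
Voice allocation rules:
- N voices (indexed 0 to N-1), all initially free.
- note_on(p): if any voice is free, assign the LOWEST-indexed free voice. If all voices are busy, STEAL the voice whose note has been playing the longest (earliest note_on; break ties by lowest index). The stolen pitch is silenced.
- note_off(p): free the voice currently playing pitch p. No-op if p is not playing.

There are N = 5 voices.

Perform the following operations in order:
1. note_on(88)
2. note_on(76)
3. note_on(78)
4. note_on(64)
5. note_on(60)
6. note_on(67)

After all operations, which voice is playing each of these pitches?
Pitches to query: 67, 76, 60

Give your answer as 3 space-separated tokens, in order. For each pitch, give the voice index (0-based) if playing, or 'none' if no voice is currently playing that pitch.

Answer: 0 1 4

Derivation:
Op 1: note_on(88): voice 0 is free -> assigned | voices=[88 - - - -]
Op 2: note_on(76): voice 1 is free -> assigned | voices=[88 76 - - -]
Op 3: note_on(78): voice 2 is free -> assigned | voices=[88 76 78 - -]
Op 4: note_on(64): voice 3 is free -> assigned | voices=[88 76 78 64 -]
Op 5: note_on(60): voice 4 is free -> assigned | voices=[88 76 78 64 60]
Op 6: note_on(67): all voices busy, STEAL voice 0 (pitch 88, oldest) -> assign | voices=[67 76 78 64 60]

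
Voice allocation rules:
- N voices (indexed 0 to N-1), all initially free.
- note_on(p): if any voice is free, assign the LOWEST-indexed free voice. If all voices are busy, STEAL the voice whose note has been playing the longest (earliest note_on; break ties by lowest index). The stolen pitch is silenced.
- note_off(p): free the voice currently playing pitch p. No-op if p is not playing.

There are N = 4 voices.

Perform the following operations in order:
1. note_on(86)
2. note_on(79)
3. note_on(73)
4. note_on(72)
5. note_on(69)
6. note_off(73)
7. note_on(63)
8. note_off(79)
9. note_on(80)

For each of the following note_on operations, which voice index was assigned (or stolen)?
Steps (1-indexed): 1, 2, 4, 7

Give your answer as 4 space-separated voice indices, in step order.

Op 1: note_on(86): voice 0 is free -> assigned | voices=[86 - - -]
Op 2: note_on(79): voice 1 is free -> assigned | voices=[86 79 - -]
Op 3: note_on(73): voice 2 is free -> assigned | voices=[86 79 73 -]
Op 4: note_on(72): voice 3 is free -> assigned | voices=[86 79 73 72]
Op 5: note_on(69): all voices busy, STEAL voice 0 (pitch 86, oldest) -> assign | voices=[69 79 73 72]
Op 6: note_off(73): free voice 2 | voices=[69 79 - 72]
Op 7: note_on(63): voice 2 is free -> assigned | voices=[69 79 63 72]
Op 8: note_off(79): free voice 1 | voices=[69 - 63 72]
Op 9: note_on(80): voice 1 is free -> assigned | voices=[69 80 63 72]

Answer: 0 1 3 2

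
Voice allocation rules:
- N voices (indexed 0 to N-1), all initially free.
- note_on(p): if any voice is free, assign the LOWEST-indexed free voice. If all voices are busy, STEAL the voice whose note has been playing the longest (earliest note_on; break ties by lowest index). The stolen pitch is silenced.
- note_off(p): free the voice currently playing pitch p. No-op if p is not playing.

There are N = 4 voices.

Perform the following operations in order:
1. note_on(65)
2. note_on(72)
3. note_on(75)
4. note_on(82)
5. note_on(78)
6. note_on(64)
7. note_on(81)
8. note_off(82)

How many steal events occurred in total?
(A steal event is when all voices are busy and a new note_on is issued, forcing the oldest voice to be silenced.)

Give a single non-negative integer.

Op 1: note_on(65): voice 0 is free -> assigned | voices=[65 - - -]
Op 2: note_on(72): voice 1 is free -> assigned | voices=[65 72 - -]
Op 3: note_on(75): voice 2 is free -> assigned | voices=[65 72 75 -]
Op 4: note_on(82): voice 3 is free -> assigned | voices=[65 72 75 82]
Op 5: note_on(78): all voices busy, STEAL voice 0 (pitch 65, oldest) -> assign | voices=[78 72 75 82]
Op 6: note_on(64): all voices busy, STEAL voice 1 (pitch 72, oldest) -> assign | voices=[78 64 75 82]
Op 7: note_on(81): all voices busy, STEAL voice 2 (pitch 75, oldest) -> assign | voices=[78 64 81 82]
Op 8: note_off(82): free voice 3 | voices=[78 64 81 -]

Answer: 3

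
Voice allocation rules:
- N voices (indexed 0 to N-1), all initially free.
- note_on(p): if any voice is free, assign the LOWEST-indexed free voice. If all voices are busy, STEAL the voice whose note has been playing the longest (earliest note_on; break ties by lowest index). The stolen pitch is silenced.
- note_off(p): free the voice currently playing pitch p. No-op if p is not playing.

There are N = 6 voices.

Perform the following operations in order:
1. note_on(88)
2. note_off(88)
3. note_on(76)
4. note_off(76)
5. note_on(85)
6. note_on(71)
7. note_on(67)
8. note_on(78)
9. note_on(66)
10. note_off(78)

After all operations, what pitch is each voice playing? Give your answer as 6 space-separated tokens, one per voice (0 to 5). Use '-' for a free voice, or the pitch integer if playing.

Answer: 85 71 67 - 66 -

Derivation:
Op 1: note_on(88): voice 0 is free -> assigned | voices=[88 - - - - -]
Op 2: note_off(88): free voice 0 | voices=[- - - - - -]
Op 3: note_on(76): voice 0 is free -> assigned | voices=[76 - - - - -]
Op 4: note_off(76): free voice 0 | voices=[- - - - - -]
Op 5: note_on(85): voice 0 is free -> assigned | voices=[85 - - - - -]
Op 6: note_on(71): voice 1 is free -> assigned | voices=[85 71 - - - -]
Op 7: note_on(67): voice 2 is free -> assigned | voices=[85 71 67 - - -]
Op 8: note_on(78): voice 3 is free -> assigned | voices=[85 71 67 78 - -]
Op 9: note_on(66): voice 4 is free -> assigned | voices=[85 71 67 78 66 -]
Op 10: note_off(78): free voice 3 | voices=[85 71 67 - 66 -]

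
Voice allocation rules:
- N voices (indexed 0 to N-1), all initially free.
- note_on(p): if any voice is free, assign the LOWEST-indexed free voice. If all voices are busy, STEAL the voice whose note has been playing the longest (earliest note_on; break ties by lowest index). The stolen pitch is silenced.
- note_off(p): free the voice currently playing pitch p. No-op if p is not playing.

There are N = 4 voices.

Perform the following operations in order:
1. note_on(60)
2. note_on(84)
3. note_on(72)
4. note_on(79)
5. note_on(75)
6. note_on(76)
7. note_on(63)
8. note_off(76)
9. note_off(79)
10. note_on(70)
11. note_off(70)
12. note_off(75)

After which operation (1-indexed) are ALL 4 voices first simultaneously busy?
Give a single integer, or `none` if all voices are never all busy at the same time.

Op 1: note_on(60): voice 0 is free -> assigned | voices=[60 - - -]
Op 2: note_on(84): voice 1 is free -> assigned | voices=[60 84 - -]
Op 3: note_on(72): voice 2 is free -> assigned | voices=[60 84 72 -]
Op 4: note_on(79): voice 3 is free -> assigned | voices=[60 84 72 79]
Op 5: note_on(75): all voices busy, STEAL voice 0 (pitch 60, oldest) -> assign | voices=[75 84 72 79]
Op 6: note_on(76): all voices busy, STEAL voice 1 (pitch 84, oldest) -> assign | voices=[75 76 72 79]
Op 7: note_on(63): all voices busy, STEAL voice 2 (pitch 72, oldest) -> assign | voices=[75 76 63 79]
Op 8: note_off(76): free voice 1 | voices=[75 - 63 79]
Op 9: note_off(79): free voice 3 | voices=[75 - 63 -]
Op 10: note_on(70): voice 1 is free -> assigned | voices=[75 70 63 -]
Op 11: note_off(70): free voice 1 | voices=[75 - 63 -]
Op 12: note_off(75): free voice 0 | voices=[- - 63 -]

Answer: 4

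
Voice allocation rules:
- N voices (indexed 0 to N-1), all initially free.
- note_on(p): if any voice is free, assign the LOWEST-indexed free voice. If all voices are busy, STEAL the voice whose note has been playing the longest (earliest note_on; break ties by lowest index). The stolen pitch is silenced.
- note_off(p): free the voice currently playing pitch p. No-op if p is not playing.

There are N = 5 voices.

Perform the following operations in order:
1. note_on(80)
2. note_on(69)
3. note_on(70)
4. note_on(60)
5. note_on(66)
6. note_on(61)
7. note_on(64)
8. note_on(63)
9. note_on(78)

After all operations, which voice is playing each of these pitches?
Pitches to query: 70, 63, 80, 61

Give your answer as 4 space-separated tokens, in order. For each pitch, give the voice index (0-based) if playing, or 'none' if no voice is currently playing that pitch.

Answer: none 2 none 0

Derivation:
Op 1: note_on(80): voice 0 is free -> assigned | voices=[80 - - - -]
Op 2: note_on(69): voice 1 is free -> assigned | voices=[80 69 - - -]
Op 3: note_on(70): voice 2 is free -> assigned | voices=[80 69 70 - -]
Op 4: note_on(60): voice 3 is free -> assigned | voices=[80 69 70 60 -]
Op 5: note_on(66): voice 4 is free -> assigned | voices=[80 69 70 60 66]
Op 6: note_on(61): all voices busy, STEAL voice 0 (pitch 80, oldest) -> assign | voices=[61 69 70 60 66]
Op 7: note_on(64): all voices busy, STEAL voice 1 (pitch 69, oldest) -> assign | voices=[61 64 70 60 66]
Op 8: note_on(63): all voices busy, STEAL voice 2 (pitch 70, oldest) -> assign | voices=[61 64 63 60 66]
Op 9: note_on(78): all voices busy, STEAL voice 3 (pitch 60, oldest) -> assign | voices=[61 64 63 78 66]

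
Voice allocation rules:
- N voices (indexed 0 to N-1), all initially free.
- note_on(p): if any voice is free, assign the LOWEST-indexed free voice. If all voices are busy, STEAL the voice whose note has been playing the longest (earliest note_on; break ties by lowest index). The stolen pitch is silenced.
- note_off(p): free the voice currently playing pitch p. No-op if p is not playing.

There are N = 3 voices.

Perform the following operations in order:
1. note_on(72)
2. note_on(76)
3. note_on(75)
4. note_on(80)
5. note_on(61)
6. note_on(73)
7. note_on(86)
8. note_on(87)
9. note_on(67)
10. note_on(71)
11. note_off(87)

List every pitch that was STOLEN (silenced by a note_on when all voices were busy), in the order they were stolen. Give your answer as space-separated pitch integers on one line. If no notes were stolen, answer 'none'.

Op 1: note_on(72): voice 0 is free -> assigned | voices=[72 - -]
Op 2: note_on(76): voice 1 is free -> assigned | voices=[72 76 -]
Op 3: note_on(75): voice 2 is free -> assigned | voices=[72 76 75]
Op 4: note_on(80): all voices busy, STEAL voice 0 (pitch 72, oldest) -> assign | voices=[80 76 75]
Op 5: note_on(61): all voices busy, STEAL voice 1 (pitch 76, oldest) -> assign | voices=[80 61 75]
Op 6: note_on(73): all voices busy, STEAL voice 2 (pitch 75, oldest) -> assign | voices=[80 61 73]
Op 7: note_on(86): all voices busy, STEAL voice 0 (pitch 80, oldest) -> assign | voices=[86 61 73]
Op 8: note_on(87): all voices busy, STEAL voice 1 (pitch 61, oldest) -> assign | voices=[86 87 73]
Op 9: note_on(67): all voices busy, STEAL voice 2 (pitch 73, oldest) -> assign | voices=[86 87 67]
Op 10: note_on(71): all voices busy, STEAL voice 0 (pitch 86, oldest) -> assign | voices=[71 87 67]
Op 11: note_off(87): free voice 1 | voices=[71 - 67]

Answer: 72 76 75 80 61 73 86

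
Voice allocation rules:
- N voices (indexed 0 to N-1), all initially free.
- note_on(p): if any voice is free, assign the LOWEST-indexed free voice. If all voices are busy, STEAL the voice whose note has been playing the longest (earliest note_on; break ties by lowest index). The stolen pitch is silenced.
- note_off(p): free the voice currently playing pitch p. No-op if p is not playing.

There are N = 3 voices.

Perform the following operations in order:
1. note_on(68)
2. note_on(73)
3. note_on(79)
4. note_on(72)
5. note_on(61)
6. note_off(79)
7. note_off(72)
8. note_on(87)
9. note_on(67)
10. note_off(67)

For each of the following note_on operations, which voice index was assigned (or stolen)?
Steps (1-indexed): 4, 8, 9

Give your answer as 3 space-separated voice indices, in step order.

Answer: 0 0 2

Derivation:
Op 1: note_on(68): voice 0 is free -> assigned | voices=[68 - -]
Op 2: note_on(73): voice 1 is free -> assigned | voices=[68 73 -]
Op 3: note_on(79): voice 2 is free -> assigned | voices=[68 73 79]
Op 4: note_on(72): all voices busy, STEAL voice 0 (pitch 68, oldest) -> assign | voices=[72 73 79]
Op 5: note_on(61): all voices busy, STEAL voice 1 (pitch 73, oldest) -> assign | voices=[72 61 79]
Op 6: note_off(79): free voice 2 | voices=[72 61 -]
Op 7: note_off(72): free voice 0 | voices=[- 61 -]
Op 8: note_on(87): voice 0 is free -> assigned | voices=[87 61 -]
Op 9: note_on(67): voice 2 is free -> assigned | voices=[87 61 67]
Op 10: note_off(67): free voice 2 | voices=[87 61 -]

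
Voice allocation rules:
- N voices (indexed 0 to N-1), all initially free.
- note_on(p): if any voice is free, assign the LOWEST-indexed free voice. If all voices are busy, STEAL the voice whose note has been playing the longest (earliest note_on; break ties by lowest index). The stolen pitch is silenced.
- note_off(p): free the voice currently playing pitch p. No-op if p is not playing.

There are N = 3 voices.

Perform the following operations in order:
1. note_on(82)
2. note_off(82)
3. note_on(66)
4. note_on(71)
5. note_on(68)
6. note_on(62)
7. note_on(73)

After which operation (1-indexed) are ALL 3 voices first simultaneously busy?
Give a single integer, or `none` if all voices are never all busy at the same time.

Answer: 5

Derivation:
Op 1: note_on(82): voice 0 is free -> assigned | voices=[82 - -]
Op 2: note_off(82): free voice 0 | voices=[- - -]
Op 3: note_on(66): voice 0 is free -> assigned | voices=[66 - -]
Op 4: note_on(71): voice 1 is free -> assigned | voices=[66 71 -]
Op 5: note_on(68): voice 2 is free -> assigned | voices=[66 71 68]
Op 6: note_on(62): all voices busy, STEAL voice 0 (pitch 66, oldest) -> assign | voices=[62 71 68]
Op 7: note_on(73): all voices busy, STEAL voice 1 (pitch 71, oldest) -> assign | voices=[62 73 68]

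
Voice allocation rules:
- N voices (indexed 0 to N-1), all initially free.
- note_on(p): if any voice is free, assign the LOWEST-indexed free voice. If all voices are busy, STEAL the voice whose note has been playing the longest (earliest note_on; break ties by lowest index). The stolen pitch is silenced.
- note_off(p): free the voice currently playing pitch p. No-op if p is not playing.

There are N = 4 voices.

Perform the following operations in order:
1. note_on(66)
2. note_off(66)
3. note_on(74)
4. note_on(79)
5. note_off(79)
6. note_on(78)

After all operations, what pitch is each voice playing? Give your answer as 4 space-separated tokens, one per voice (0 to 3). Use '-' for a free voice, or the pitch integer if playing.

Answer: 74 78 - -

Derivation:
Op 1: note_on(66): voice 0 is free -> assigned | voices=[66 - - -]
Op 2: note_off(66): free voice 0 | voices=[- - - -]
Op 3: note_on(74): voice 0 is free -> assigned | voices=[74 - - -]
Op 4: note_on(79): voice 1 is free -> assigned | voices=[74 79 - -]
Op 5: note_off(79): free voice 1 | voices=[74 - - -]
Op 6: note_on(78): voice 1 is free -> assigned | voices=[74 78 - -]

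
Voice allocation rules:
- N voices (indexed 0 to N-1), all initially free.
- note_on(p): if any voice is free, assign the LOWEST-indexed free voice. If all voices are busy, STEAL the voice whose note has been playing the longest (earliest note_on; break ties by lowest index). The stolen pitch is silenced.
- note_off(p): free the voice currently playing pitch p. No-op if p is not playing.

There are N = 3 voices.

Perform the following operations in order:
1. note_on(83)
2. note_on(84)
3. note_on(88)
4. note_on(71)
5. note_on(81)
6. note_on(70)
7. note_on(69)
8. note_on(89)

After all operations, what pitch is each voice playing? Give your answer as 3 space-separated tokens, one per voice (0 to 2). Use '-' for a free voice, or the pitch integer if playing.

Op 1: note_on(83): voice 0 is free -> assigned | voices=[83 - -]
Op 2: note_on(84): voice 1 is free -> assigned | voices=[83 84 -]
Op 3: note_on(88): voice 2 is free -> assigned | voices=[83 84 88]
Op 4: note_on(71): all voices busy, STEAL voice 0 (pitch 83, oldest) -> assign | voices=[71 84 88]
Op 5: note_on(81): all voices busy, STEAL voice 1 (pitch 84, oldest) -> assign | voices=[71 81 88]
Op 6: note_on(70): all voices busy, STEAL voice 2 (pitch 88, oldest) -> assign | voices=[71 81 70]
Op 7: note_on(69): all voices busy, STEAL voice 0 (pitch 71, oldest) -> assign | voices=[69 81 70]
Op 8: note_on(89): all voices busy, STEAL voice 1 (pitch 81, oldest) -> assign | voices=[69 89 70]

Answer: 69 89 70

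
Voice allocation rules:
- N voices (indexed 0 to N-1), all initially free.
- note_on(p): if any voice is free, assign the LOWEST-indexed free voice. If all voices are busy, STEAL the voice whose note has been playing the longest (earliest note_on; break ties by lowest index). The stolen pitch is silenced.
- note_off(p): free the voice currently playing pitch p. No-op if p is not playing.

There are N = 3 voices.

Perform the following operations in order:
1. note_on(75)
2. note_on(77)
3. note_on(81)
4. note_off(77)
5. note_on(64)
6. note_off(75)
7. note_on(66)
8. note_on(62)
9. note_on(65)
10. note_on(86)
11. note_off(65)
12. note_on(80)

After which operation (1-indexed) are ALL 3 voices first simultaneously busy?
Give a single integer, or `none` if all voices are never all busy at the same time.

Answer: 3

Derivation:
Op 1: note_on(75): voice 0 is free -> assigned | voices=[75 - -]
Op 2: note_on(77): voice 1 is free -> assigned | voices=[75 77 -]
Op 3: note_on(81): voice 2 is free -> assigned | voices=[75 77 81]
Op 4: note_off(77): free voice 1 | voices=[75 - 81]
Op 5: note_on(64): voice 1 is free -> assigned | voices=[75 64 81]
Op 6: note_off(75): free voice 0 | voices=[- 64 81]
Op 7: note_on(66): voice 0 is free -> assigned | voices=[66 64 81]
Op 8: note_on(62): all voices busy, STEAL voice 2 (pitch 81, oldest) -> assign | voices=[66 64 62]
Op 9: note_on(65): all voices busy, STEAL voice 1 (pitch 64, oldest) -> assign | voices=[66 65 62]
Op 10: note_on(86): all voices busy, STEAL voice 0 (pitch 66, oldest) -> assign | voices=[86 65 62]
Op 11: note_off(65): free voice 1 | voices=[86 - 62]
Op 12: note_on(80): voice 1 is free -> assigned | voices=[86 80 62]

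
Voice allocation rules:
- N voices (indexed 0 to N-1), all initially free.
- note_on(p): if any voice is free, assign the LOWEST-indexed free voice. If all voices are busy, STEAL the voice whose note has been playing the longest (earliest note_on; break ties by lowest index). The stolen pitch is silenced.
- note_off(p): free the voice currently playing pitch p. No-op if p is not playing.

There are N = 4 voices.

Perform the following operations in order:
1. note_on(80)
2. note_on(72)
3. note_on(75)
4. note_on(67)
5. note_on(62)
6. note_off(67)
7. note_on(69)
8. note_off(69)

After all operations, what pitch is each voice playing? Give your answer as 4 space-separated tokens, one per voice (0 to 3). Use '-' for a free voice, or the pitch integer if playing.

Answer: 62 72 75 -

Derivation:
Op 1: note_on(80): voice 0 is free -> assigned | voices=[80 - - -]
Op 2: note_on(72): voice 1 is free -> assigned | voices=[80 72 - -]
Op 3: note_on(75): voice 2 is free -> assigned | voices=[80 72 75 -]
Op 4: note_on(67): voice 3 is free -> assigned | voices=[80 72 75 67]
Op 5: note_on(62): all voices busy, STEAL voice 0 (pitch 80, oldest) -> assign | voices=[62 72 75 67]
Op 6: note_off(67): free voice 3 | voices=[62 72 75 -]
Op 7: note_on(69): voice 3 is free -> assigned | voices=[62 72 75 69]
Op 8: note_off(69): free voice 3 | voices=[62 72 75 -]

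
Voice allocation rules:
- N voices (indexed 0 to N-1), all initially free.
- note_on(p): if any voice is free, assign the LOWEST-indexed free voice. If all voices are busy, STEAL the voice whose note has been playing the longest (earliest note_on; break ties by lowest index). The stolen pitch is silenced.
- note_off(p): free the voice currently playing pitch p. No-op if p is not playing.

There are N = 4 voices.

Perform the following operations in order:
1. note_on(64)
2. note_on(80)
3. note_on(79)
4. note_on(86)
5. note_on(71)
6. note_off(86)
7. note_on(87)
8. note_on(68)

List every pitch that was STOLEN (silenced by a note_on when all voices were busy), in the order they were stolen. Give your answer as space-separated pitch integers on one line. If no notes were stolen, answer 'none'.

Answer: 64 80

Derivation:
Op 1: note_on(64): voice 0 is free -> assigned | voices=[64 - - -]
Op 2: note_on(80): voice 1 is free -> assigned | voices=[64 80 - -]
Op 3: note_on(79): voice 2 is free -> assigned | voices=[64 80 79 -]
Op 4: note_on(86): voice 3 is free -> assigned | voices=[64 80 79 86]
Op 5: note_on(71): all voices busy, STEAL voice 0 (pitch 64, oldest) -> assign | voices=[71 80 79 86]
Op 6: note_off(86): free voice 3 | voices=[71 80 79 -]
Op 7: note_on(87): voice 3 is free -> assigned | voices=[71 80 79 87]
Op 8: note_on(68): all voices busy, STEAL voice 1 (pitch 80, oldest) -> assign | voices=[71 68 79 87]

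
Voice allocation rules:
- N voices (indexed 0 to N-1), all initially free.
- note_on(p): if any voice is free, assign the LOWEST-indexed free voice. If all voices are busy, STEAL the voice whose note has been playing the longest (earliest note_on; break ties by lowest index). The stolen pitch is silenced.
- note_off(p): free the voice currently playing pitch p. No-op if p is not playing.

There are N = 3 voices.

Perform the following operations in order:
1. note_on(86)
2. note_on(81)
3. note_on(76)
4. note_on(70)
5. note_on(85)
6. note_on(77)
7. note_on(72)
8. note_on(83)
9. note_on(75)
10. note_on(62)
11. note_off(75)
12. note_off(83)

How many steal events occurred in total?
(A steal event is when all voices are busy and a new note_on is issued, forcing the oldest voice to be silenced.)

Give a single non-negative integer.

Op 1: note_on(86): voice 0 is free -> assigned | voices=[86 - -]
Op 2: note_on(81): voice 1 is free -> assigned | voices=[86 81 -]
Op 3: note_on(76): voice 2 is free -> assigned | voices=[86 81 76]
Op 4: note_on(70): all voices busy, STEAL voice 0 (pitch 86, oldest) -> assign | voices=[70 81 76]
Op 5: note_on(85): all voices busy, STEAL voice 1 (pitch 81, oldest) -> assign | voices=[70 85 76]
Op 6: note_on(77): all voices busy, STEAL voice 2 (pitch 76, oldest) -> assign | voices=[70 85 77]
Op 7: note_on(72): all voices busy, STEAL voice 0 (pitch 70, oldest) -> assign | voices=[72 85 77]
Op 8: note_on(83): all voices busy, STEAL voice 1 (pitch 85, oldest) -> assign | voices=[72 83 77]
Op 9: note_on(75): all voices busy, STEAL voice 2 (pitch 77, oldest) -> assign | voices=[72 83 75]
Op 10: note_on(62): all voices busy, STEAL voice 0 (pitch 72, oldest) -> assign | voices=[62 83 75]
Op 11: note_off(75): free voice 2 | voices=[62 83 -]
Op 12: note_off(83): free voice 1 | voices=[62 - -]

Answer: 7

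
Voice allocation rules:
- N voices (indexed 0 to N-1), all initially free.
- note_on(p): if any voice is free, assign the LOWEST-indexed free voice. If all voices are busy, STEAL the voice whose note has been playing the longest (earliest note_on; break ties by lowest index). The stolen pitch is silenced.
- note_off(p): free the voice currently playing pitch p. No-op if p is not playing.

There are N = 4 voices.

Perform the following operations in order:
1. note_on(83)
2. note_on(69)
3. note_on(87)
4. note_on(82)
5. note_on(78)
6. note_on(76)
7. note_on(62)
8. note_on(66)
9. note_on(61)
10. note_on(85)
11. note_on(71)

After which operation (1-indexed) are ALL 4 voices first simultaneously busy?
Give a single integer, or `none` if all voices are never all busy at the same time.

Op 1: note_on(83): voice 0 is free -> assigned | voices=[83 - - -]
Op 2: note_on(69): voice 1 is free -> assigned | voices=[83 69 - -]
Op 3: note_on(87): voice 2 is free -> assigned | voices=[83 69 87 -]
Op 4: note_on(82): voice 3 is free -> assigned | voices=[83 69 87 82]
Op 5: note_on(78): all voices busy, STEAL voice 0 (pitch 83, oldest) -> assign | voices=[78 69 87 82]
Op 6: note_on(76): all voices busy, STEAL voice 1 (pitch 69, oldest) -> assign | voices=[78 76 87 82]
Op 7: note_on(62): all voices busy, STEAL voice 2 (pitch 87, oldest) -> assign | voices=[78 76 62 82]
Op 8: note_on(66): all voices busy, STEAL voice 3 (pitch 82, oldest) -> assign | voices=[78 76 62 66]
Op 9: note_on(61): all voices busy, STEAL voice 0 (pitch 78, oldest) -> assign | voices=[61 76 62 66]
Op 10: note_on(85): all voices busy, STEAL voice 1 (pitch 76, oldest) -> assign | voices=[61 85 62 66]
Op 11: note_on(71): all voices busy, STEAL voice 2 (pitch 62, oldest) -> assign | voices=[61 85 71 66]

Answer: 4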